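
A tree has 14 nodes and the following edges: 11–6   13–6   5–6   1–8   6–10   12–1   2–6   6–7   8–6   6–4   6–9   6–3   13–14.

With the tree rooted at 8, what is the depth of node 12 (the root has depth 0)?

2

Path from 8 to 12: 8 – 1 – 12, which has 2 edges.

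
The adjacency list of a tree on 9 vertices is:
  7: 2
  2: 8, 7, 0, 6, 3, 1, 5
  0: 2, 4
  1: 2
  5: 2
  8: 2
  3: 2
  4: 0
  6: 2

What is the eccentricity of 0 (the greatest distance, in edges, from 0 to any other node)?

A farthest node from 0 is 3 (1, 5, 6, 7, 8 also at distance 2).
The path 0-2-3 has 2 edges.

2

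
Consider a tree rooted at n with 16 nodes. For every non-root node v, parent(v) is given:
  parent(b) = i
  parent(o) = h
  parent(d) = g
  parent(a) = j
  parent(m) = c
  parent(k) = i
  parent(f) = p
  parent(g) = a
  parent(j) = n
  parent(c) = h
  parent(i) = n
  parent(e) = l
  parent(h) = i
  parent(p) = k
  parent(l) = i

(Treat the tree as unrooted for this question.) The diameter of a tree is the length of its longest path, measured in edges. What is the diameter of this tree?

Starting from d, a farthest node is m at distance 8.
One longest path: d – g – a – j – n – i – h – c – m.
So the diameter is 8.

8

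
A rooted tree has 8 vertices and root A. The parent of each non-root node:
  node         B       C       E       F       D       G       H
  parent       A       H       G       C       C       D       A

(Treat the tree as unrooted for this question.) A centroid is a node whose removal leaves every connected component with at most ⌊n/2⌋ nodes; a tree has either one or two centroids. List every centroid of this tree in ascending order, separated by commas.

Removing C splits the tree into components of sizes 3, 3, 1; the largest is 3 ≤ ⌊8/2⌋ = 4.
No neighbour of C does as well, so C is the unique centroid.

C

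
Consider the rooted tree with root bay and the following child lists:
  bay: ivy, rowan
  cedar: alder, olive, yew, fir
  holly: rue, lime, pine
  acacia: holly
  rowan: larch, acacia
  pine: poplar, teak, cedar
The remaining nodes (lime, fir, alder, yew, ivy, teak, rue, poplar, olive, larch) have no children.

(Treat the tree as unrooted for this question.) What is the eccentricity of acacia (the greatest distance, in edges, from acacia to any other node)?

4

A farthest node from acacia is fir (yew, alder, olive also at distance 4).
The path acacia–holly–pine–cedar–fir has 4 edges.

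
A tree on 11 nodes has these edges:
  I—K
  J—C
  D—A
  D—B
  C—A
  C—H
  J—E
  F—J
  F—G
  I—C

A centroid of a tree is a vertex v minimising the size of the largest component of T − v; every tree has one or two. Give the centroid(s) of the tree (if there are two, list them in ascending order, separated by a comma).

C

Removing C splits the tree into components of sizes 4, 3, 2, 1; the largest is 4 ≤ ⌊11/2⌋ = 5.
No neighbour of C does as well, so C is the unique centroid.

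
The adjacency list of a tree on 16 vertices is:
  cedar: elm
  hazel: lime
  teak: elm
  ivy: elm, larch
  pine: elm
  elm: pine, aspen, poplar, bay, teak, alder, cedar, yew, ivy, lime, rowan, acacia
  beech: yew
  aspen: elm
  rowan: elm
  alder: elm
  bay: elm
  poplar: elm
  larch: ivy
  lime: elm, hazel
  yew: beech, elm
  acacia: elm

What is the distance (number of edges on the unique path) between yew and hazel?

3

The path is yew - elm - lime - hazel, which has 3 edges.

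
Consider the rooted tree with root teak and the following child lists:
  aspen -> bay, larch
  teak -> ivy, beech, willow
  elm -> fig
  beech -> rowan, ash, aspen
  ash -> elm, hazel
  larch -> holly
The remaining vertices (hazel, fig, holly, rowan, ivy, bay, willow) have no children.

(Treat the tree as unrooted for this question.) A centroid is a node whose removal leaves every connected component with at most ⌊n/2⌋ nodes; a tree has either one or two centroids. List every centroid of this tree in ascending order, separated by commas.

Delete beech: the remaining components have sizes 4, 4, 3, 1. Max 4 ≤ 6, so beech is a centroid.
Every other node leaves some component of size > 6, so the centroid is unique.

beech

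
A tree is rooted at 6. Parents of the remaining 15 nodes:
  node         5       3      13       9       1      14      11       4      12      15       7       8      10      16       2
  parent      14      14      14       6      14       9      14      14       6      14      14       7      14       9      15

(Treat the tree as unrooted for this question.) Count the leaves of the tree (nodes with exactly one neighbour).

The leaves are 1, 2, 3, 4, 5, 8, 10, 11, 12, 13, 16.
That is 11 leaves.

11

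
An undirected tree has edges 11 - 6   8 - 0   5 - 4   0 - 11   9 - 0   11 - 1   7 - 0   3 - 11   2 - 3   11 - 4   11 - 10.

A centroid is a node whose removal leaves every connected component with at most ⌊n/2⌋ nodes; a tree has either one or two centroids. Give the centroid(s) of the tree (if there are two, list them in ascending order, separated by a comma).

11

Delete 11: the remaining components have sizes 4, 2, 2, 1, 1, 1. Max 4 ≤ 6, so 11 is a centroid.
No neighbour of 11 does as well, so 11 is the unique centroid.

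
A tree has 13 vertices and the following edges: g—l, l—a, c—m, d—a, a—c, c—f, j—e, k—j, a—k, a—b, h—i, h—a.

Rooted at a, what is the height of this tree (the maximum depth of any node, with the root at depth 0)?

3

e sits deepest: a–k–j–e — 3 edges from the root.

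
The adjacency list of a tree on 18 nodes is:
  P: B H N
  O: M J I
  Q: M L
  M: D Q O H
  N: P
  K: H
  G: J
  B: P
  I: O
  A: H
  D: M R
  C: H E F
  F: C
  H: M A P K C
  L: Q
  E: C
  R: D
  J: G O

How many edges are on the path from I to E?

I - O - M - H - C - E: 5 edges.

5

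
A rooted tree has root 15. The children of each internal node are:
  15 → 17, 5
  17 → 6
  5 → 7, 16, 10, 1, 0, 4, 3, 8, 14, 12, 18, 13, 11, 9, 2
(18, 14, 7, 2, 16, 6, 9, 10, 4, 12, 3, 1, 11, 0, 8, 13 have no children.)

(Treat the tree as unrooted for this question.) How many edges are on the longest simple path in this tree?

A longest path is 6-17-15-5-11, with 4 edges.

4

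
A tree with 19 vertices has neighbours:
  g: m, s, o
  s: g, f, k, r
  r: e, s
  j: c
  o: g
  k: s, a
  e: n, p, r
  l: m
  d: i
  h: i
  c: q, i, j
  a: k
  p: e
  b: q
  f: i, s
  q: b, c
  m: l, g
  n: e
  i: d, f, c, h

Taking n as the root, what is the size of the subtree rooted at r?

16

Descendants of r (including itself): r, s, g, f, k, o, m, i, a, l, c, h, d, j, q, b. That's 16.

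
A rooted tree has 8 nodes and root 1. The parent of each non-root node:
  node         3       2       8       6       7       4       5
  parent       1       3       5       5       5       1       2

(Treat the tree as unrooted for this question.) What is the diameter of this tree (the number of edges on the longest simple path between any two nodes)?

BFS from 7 reaches 4 last, at distance 5; BFS from 4 confirms no node is farther.
Path: 7 - 5 - 2 - 3 - 1 - 4.

5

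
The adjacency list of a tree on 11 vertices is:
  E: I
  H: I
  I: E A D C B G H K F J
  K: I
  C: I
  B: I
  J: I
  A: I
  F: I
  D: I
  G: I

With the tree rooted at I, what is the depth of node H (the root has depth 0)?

I – H — 1 edges.

1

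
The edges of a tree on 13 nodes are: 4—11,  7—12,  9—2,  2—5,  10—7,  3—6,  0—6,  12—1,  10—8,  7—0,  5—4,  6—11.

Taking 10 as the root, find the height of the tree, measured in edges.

A deepest node is 9, reached by 10 – 7 – 0 – 6 – 11 – 4 – 5 – 2 – 9.
That path has 8 edges, so the height is 8.

8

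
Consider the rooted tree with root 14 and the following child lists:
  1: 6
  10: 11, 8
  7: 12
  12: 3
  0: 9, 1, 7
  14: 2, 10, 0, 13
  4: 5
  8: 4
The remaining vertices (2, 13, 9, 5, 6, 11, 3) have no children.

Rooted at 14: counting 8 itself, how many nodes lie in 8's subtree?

3

The subtree rooted at 8 contains: 8, 4, 5 — 3 nodes.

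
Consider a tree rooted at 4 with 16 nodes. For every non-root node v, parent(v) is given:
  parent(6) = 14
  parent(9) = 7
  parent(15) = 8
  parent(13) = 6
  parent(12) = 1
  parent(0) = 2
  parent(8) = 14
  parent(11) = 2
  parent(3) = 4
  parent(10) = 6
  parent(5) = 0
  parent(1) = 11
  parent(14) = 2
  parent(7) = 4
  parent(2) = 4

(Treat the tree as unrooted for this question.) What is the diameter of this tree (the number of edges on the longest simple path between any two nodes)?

6

BFS from 15 reaches 9 last, at distance 6; BFS from 9 confirms no node is farther.
Path: 15–8–14–2–4–7–9.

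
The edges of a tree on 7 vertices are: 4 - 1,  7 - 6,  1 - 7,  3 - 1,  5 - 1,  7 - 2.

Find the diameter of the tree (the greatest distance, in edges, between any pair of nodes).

A longest path is 6–7–1–5, with 3 edges.

3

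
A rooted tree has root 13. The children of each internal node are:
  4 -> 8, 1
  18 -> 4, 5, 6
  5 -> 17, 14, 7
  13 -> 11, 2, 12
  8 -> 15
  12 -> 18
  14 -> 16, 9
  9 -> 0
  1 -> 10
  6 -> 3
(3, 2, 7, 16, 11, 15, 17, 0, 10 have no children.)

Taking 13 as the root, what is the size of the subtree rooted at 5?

The subtree rooted at 5 contains: 5, 14, 17, 7, 9, 16, 0 — 7 nodes.

7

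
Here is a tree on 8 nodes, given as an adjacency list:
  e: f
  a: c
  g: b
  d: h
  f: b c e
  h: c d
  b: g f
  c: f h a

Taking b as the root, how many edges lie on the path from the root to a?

Path from b to a: b → f → c → a, which has 3 edges.

3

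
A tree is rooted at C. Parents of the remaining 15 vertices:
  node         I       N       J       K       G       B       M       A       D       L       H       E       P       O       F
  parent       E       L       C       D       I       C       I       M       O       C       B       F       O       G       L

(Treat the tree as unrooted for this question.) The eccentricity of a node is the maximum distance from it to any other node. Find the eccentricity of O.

The node farthest from O is H, via O–G–I–E–F–L–C–B–H — 8 edges.

8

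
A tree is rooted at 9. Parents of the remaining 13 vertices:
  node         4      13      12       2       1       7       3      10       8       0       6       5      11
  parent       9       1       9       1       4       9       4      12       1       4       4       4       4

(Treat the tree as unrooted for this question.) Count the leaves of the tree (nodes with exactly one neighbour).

10

Degree-1 nodes: 0, 2, 3, 5, 6, 7, 8, 10, 11, 13 — 10 of them.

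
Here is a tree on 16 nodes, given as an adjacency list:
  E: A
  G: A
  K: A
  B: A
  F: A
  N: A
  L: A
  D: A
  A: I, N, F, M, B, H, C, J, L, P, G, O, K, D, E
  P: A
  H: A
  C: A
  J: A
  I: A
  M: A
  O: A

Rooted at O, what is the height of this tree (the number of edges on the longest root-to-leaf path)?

2

The longest root-to-leaf path is O–A–M (2 edges).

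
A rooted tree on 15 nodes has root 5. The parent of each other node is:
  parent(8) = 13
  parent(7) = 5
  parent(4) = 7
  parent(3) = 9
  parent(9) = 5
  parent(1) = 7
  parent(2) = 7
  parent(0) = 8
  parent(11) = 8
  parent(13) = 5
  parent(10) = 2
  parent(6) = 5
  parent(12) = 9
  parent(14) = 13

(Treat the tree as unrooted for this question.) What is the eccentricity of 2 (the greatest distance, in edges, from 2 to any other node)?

Distances from 2 peak at 5, attained at 11 (0 also at distance 5).
2–7–5–13–8–11

5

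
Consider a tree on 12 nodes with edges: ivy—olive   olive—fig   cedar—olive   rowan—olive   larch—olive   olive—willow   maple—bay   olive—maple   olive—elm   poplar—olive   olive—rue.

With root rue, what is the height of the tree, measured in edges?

3

The longest root-to-leaf path is rue – olive – maple – bay (3 edges).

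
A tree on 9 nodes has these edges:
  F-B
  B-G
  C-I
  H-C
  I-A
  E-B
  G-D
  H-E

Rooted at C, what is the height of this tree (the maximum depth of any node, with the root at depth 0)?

5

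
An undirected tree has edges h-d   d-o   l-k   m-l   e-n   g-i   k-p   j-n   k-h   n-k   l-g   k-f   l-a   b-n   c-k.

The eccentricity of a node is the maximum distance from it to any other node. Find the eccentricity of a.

Distances from a peak at 5, attained at o.
a–l–k–h–d–o

5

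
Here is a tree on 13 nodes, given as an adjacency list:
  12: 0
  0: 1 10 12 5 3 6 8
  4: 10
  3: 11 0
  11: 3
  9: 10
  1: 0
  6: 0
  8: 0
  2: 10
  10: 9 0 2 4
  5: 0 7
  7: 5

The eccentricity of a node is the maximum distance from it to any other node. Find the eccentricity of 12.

Distances from 12 peak at 3, attained at 4 (9, 11, 2, 7 also at distance 3).
12-0-10-4

3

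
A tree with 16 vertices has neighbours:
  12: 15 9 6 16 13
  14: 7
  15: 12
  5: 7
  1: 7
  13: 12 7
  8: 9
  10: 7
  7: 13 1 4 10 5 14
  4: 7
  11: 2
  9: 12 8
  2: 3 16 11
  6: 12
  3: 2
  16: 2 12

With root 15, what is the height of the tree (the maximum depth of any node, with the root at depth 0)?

4

10 sits deepest: 15-12-13-7-10 — 4 edges from the root.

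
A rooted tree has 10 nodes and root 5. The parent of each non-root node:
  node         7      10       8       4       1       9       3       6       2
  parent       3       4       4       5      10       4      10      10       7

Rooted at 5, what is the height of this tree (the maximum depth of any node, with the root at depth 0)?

5

2 sits deepest: 5 – 4 – 10 – 3 – 7 – 2 — 5 edges from the root.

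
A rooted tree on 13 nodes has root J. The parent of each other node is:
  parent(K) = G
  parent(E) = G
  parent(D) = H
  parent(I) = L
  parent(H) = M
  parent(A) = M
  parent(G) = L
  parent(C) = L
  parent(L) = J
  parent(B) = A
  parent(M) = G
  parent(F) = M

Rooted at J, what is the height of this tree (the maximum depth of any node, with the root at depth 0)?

The longest root-to-leaf path is J–L–G–M–H–D (5 edges).

5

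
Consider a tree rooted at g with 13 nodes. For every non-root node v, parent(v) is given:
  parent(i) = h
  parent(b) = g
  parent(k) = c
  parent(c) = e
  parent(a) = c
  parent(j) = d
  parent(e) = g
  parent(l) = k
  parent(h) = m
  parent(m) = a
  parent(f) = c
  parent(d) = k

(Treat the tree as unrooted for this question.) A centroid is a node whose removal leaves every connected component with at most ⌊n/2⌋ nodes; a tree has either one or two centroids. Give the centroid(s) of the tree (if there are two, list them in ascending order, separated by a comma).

c

If c is removed the pieces have sizes 4, 4, 3, 1, all ≤ ⌊13/2⌋ = 6.
Every other node leaves some component of size > 6, so the centroid is unique.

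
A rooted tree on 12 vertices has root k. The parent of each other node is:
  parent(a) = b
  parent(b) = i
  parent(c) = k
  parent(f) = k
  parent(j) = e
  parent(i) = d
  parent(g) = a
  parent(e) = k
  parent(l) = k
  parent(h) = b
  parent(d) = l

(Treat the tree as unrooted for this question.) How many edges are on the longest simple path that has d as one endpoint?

The node farthest from d is j (g also at distance 4), via d – l – k – e – j — 4 edges.

4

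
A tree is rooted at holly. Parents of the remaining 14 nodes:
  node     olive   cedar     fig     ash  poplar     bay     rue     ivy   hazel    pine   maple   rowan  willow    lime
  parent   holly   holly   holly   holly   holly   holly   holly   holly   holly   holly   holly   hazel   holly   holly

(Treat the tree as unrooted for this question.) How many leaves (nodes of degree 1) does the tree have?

Exactly 13 nodes have a single neighbour: ash, bay, cedar, fig, ivy, lime, maple, olive, pine, poplar, rowan, rue, willow.

13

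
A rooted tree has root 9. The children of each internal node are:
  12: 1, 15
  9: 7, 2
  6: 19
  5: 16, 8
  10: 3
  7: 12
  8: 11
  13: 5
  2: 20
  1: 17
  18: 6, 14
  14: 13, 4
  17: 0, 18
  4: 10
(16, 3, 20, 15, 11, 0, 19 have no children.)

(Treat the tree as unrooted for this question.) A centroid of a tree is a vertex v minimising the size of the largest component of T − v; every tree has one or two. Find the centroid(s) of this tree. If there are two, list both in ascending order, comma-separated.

If 18 is removed the pieces have sizes 9, 9, 2, all ≤ ⌊21/2⌋ = 10.
No neighbour of 18 does as well, so 18 is the unique centroid.

18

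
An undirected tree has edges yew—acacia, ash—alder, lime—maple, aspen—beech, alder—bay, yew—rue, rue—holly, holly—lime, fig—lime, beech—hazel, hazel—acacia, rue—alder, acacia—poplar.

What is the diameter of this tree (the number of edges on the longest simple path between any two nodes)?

8

BFS from maple reaches aspen last, at distance 8; BFS from aspen confirms no node is farther.
Path: maple–lime–holly–rue–yew–acacia–hazel–beech–aspen.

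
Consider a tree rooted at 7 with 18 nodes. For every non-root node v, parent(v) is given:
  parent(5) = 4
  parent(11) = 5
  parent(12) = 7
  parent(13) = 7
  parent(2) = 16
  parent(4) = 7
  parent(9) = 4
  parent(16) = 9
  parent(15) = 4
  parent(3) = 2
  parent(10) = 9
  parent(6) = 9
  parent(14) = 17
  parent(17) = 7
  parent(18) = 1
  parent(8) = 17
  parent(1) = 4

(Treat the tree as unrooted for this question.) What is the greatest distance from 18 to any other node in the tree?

The node farthest from 18 is 3, via 18-1-4-9-16-2-3 — 6 edges.

6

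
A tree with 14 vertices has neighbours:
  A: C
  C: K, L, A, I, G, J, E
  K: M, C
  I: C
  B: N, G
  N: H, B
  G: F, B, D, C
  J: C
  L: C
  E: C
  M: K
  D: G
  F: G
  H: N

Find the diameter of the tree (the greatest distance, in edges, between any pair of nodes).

6

A longest path is M – K – C – G – B – N – H, with 6 edges.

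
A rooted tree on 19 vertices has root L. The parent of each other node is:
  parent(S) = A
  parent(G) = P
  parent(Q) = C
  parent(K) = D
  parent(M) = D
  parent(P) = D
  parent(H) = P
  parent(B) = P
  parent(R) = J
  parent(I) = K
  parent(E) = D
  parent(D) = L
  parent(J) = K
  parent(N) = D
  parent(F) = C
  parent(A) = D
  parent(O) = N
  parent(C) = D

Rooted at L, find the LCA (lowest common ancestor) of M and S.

M's ancestor chain is M, D, L and S's is S, A, D, L; they first meet at D.

D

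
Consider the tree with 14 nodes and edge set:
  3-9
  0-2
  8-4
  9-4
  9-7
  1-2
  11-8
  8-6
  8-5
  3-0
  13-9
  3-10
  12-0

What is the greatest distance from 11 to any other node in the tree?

7

Distances from 11 peak at 7, attained at 1.
11–8–4–9–3–0–2–1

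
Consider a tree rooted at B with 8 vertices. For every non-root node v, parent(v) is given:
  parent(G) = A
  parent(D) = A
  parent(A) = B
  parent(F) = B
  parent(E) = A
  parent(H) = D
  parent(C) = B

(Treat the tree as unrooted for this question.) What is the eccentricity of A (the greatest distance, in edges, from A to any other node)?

2

The node farthest from A is C (F, H also at distance 2), via A-B-C — 2 edges.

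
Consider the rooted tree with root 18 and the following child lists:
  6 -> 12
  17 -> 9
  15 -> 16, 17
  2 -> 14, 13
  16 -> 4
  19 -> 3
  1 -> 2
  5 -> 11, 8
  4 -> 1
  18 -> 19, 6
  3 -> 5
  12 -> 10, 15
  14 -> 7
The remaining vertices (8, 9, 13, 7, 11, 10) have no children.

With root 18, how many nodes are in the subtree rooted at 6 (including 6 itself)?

13

6's subtree: {6, 12, 15, 10, 16, 17, 4, 9, 1, 2, 14, 13, 7}, size 13.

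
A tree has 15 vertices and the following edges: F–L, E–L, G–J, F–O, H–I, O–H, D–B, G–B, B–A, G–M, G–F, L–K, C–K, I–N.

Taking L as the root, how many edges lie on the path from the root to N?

Climbing from N to the root: N → I → H → O → F → L. That's 5 steps.

5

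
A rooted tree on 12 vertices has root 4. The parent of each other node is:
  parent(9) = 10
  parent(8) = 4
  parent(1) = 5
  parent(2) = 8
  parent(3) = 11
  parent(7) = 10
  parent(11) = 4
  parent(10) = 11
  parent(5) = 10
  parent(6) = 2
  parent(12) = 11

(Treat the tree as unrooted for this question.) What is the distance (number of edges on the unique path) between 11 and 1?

3

Walking from 11: 11 - 10 - 5 - 1. Length 3.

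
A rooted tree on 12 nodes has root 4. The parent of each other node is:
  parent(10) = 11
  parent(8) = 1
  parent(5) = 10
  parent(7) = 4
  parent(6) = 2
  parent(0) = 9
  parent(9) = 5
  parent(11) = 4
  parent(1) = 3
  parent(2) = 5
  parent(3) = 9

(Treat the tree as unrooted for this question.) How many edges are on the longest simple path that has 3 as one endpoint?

The node farthest from 3 is 7, via 3-9-5-10-11-4-7 — 6 edges.

6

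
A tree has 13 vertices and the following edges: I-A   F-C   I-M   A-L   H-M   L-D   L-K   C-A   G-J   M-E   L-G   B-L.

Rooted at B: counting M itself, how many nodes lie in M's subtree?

3

The subtree rooted at M contains: M, E, H — 3 nodes.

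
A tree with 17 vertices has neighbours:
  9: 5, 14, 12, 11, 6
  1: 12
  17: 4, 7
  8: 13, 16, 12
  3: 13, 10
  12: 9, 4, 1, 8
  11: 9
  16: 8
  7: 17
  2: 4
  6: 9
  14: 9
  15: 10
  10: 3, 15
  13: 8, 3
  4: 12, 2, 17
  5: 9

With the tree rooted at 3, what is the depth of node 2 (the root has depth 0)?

3 → 13 → 8 → 12 → 4 → 2 — 5 edges.

5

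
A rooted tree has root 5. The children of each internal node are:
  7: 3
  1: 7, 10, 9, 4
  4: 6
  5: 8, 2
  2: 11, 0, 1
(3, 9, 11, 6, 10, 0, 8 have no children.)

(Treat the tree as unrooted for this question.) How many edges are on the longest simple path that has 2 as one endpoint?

3

A farthest node from 2 is 6 (3 also at distance 3).
The path 2 – 1 – 4 – 6 has 3 edges.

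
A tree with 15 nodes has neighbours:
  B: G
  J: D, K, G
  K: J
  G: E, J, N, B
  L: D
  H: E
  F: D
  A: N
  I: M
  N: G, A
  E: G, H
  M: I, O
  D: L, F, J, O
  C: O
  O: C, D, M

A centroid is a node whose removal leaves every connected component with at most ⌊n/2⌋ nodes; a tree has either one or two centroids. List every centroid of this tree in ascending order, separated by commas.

J

Removing J splits the tree into components of sizes 7, 6, 1; the largest is 7 ≤ ⌊15/2⌋ = 7.
No neighbour of J does as well, so J is the unique centroid.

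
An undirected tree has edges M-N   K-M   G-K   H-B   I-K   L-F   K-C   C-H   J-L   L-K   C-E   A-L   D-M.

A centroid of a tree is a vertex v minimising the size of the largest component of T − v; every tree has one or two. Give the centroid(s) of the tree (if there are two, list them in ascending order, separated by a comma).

Delete K: the remaining components have sizes 4, 4, 3, 1, 1. Max 4 ≤ 7, so K is a centroid.
Every other node leaves some component of size > 7, so the centroid is unique.

K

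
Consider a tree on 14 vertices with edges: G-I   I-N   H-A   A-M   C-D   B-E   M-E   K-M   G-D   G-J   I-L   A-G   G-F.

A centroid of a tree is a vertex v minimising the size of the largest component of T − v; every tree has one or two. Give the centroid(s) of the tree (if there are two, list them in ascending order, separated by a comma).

G

If G is removed the pieces have sizes 6, 3, 2, 1, 1, all ≤ ⌊14/2⌋ = 7.
Every other node leaves some component of size > 7, so the centroid is unique.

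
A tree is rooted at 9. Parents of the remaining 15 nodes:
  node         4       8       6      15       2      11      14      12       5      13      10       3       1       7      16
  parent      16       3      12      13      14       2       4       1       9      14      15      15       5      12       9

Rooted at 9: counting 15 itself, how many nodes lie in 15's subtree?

The subtree rooted at 15 contains: 15, 3, 10, 8 — 4 nodes.

4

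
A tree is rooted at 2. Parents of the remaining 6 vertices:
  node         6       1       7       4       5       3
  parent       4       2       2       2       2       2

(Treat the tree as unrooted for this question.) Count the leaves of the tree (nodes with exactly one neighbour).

5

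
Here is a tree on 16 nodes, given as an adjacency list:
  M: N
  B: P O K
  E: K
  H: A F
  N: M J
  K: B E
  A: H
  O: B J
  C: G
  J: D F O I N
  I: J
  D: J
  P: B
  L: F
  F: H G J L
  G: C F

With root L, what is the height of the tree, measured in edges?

E sits deepest: L-F-J-O-B-K-E — 6 edges from the root.

6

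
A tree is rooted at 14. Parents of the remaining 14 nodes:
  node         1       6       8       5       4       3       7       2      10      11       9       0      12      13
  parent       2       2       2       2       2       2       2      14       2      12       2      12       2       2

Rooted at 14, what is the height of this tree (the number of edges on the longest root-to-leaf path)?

3

The longest root-to-leaf path is 14 – 2 – 12 – 11 (3 edges).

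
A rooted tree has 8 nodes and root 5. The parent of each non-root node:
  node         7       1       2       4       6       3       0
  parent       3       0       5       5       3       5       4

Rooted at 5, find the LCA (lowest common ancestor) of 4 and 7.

5

Path 4→root: 4 5; path 7→root: 7 3 5.
First common node: 5.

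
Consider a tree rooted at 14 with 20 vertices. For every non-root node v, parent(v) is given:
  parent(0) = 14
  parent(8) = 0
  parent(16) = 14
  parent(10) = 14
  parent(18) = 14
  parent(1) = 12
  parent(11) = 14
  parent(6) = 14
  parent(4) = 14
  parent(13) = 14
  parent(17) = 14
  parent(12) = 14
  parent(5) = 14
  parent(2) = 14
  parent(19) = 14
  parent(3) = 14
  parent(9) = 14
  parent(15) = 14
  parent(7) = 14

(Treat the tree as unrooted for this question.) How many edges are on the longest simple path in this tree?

A longest path is 1-12-14-0-8, with 4 edges.

4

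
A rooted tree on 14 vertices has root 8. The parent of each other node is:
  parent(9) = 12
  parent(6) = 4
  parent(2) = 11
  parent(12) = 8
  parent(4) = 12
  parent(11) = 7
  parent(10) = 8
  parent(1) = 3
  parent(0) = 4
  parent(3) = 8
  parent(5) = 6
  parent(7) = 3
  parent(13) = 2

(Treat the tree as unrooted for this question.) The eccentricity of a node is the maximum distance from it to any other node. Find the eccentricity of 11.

A farthest node from 11 is 5.
The path 11–7–3–8–12–4–6–5 has 7 edges.

7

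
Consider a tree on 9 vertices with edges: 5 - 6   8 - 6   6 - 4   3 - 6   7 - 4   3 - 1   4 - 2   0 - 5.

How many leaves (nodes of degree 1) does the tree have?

5

Exactly 5 nodes have a single neighbour: 0, 1, 2, 7, 8.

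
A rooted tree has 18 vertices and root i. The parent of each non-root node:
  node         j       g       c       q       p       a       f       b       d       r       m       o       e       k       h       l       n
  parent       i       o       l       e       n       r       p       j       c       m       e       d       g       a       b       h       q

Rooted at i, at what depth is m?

Climbing from m to the root: m–e–g–o–d–c–l–h–b–j–i. That's 10 steps.

10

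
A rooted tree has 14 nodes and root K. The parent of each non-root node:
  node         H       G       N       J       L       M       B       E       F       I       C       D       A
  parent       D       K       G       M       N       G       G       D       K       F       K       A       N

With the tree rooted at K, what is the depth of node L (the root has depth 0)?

Climbing from L to the root: L–N–G–K. That's 3 steps.

3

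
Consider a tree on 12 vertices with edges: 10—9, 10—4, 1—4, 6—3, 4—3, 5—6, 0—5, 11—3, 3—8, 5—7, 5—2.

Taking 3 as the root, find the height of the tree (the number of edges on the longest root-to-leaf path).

The longest root-to-leaf path is 3-4-10-9 (3 edges).

3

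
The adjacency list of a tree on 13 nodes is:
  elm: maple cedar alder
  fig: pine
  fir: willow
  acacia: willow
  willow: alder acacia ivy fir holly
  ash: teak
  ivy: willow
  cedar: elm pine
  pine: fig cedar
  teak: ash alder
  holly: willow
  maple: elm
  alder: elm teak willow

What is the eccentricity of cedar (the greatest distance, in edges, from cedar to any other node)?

4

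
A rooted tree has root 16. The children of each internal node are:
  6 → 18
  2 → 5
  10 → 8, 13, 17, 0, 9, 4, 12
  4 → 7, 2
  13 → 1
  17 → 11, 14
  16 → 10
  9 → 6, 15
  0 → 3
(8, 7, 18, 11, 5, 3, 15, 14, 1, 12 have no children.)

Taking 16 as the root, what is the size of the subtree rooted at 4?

4

Descendants of 4 (including itself): 4, 7, 2, 5. That's 4.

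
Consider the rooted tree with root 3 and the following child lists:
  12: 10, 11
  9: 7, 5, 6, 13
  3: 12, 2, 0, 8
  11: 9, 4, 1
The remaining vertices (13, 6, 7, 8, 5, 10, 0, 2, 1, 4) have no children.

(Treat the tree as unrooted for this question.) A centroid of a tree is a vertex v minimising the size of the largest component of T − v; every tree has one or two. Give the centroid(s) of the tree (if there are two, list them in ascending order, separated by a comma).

Removing 11 splits the tree into components of sizes 6, 5, 1, 1; the largest is 6 ≤ ⌊14/2⌋ = 7.
Every other node leaves some component of size > 7, so the centroid is unique.

11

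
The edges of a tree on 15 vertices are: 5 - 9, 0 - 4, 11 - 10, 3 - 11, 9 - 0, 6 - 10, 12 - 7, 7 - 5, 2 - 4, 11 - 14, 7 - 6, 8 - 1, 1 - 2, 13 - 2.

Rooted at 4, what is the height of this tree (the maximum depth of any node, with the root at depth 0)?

The longest root-to-leaf path is 4-0-9-5-7-6-10-11-14 (8 edges).

8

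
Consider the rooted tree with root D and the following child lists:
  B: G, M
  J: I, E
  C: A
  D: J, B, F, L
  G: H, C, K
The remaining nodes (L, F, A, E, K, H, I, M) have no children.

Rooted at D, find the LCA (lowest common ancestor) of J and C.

Path J→root: J D; path C→root: C G B D.
First common node: D.

D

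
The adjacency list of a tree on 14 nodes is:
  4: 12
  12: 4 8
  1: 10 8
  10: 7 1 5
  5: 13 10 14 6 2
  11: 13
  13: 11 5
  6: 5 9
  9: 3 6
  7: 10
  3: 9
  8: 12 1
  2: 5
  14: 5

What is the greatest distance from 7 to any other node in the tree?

The node farthest from 7 is 4 (3 also at distance 5), via 7–10–1–8–12–4 — 5 edges.

5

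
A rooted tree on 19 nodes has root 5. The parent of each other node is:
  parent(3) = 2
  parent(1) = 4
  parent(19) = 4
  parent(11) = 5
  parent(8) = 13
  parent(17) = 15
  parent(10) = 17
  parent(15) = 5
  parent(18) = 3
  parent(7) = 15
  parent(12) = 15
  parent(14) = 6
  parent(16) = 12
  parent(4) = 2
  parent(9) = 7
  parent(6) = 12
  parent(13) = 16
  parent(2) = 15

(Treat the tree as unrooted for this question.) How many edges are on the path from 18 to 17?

4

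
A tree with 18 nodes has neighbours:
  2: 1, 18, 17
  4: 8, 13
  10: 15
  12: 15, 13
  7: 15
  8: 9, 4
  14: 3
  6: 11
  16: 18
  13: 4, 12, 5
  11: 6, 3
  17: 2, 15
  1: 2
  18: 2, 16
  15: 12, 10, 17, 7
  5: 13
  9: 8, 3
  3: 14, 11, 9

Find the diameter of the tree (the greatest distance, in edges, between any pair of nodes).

A longest path is 6–11–3–9–8–4–13–12–15–17–2–18–16, with 12 edges.

12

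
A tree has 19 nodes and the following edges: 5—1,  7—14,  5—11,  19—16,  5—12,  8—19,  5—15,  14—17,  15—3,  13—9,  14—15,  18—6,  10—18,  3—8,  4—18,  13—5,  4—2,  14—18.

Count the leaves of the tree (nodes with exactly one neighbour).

10

Exactly 10 nodes have a single neighbour: 1, 2, 6, 7, 9, 10, 11, 12, 16, 17.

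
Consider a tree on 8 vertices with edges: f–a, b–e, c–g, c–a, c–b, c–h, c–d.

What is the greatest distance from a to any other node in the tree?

3

Distances from a peak at 3, attained at e.
a–c–b–e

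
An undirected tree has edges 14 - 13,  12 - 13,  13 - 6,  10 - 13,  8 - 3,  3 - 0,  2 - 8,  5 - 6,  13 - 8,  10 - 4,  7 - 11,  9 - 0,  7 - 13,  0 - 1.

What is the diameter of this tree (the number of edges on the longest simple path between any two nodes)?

Starting from 1, a farthest node is 11 at distance 6.
One longest path: 1 – 0 – 3 – 8 – 13 – 7 – 11.
So the diameter is 6.

6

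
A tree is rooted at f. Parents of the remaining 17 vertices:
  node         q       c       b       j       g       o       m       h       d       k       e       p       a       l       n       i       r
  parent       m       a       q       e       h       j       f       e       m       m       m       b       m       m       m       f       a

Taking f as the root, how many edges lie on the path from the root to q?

2

Climbing from q to the root: q – m – f. That's 2 steps.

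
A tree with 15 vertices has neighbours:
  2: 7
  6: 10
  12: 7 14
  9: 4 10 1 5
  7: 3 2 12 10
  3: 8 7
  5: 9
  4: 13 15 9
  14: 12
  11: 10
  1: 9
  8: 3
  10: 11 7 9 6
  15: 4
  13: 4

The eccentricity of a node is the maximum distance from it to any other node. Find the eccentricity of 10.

3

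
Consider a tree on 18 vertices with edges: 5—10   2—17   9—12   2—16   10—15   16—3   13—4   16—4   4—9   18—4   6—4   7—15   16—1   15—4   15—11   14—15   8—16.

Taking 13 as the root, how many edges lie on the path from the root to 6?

2

Path from 13 to 6: 13 – 4 – 6, which has 2 edges.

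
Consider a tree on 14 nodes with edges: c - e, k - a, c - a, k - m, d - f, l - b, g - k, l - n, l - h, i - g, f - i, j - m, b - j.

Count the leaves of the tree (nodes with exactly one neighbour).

4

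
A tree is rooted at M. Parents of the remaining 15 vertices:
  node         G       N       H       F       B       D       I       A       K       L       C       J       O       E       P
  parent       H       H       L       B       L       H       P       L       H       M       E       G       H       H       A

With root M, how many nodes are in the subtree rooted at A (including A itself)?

The subtree rooted at A contains: A, P, I — 3 nodes.

3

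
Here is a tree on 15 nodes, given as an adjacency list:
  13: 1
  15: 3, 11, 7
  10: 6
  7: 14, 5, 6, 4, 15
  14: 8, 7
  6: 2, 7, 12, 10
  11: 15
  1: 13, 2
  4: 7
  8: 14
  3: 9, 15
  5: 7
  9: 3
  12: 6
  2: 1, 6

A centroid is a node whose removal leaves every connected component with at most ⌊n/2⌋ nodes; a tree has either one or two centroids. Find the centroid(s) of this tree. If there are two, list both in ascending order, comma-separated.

If 7 is removed the pieces have sizes 6, 4, 2, 1, 1, all ≤ ⌊15/2⌋ = 7.
Every other node leaves some component of size > 7, so the centroid is unique.

7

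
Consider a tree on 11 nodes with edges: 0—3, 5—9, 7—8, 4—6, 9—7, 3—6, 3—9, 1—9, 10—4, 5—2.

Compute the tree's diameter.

BFS from 10 reaches 8 last, at distance 6; BFS from 8 confirms no node is farther.
Path: 10–4–6–3–9–7–8.

6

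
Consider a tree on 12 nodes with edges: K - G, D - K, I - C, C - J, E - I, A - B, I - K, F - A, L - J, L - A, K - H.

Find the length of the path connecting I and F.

5

The path is I–C–J–L–A–F, which has 5 edges.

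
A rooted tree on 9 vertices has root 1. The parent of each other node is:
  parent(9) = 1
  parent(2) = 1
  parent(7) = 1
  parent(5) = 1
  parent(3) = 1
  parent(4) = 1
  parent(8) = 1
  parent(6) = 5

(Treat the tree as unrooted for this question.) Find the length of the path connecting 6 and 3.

The path is 6–5–1–3, which has 3 edges.

3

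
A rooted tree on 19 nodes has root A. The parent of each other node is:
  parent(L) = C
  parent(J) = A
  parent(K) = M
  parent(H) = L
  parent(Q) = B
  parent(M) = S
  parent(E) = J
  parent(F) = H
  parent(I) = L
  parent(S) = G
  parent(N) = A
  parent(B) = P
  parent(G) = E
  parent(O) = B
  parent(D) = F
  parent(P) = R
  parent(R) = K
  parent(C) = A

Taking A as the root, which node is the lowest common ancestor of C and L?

Ancestors of C (toward the root): C, A.
Ancestors of L: L, C, A.
The deepest node appearing in both lists is C.

C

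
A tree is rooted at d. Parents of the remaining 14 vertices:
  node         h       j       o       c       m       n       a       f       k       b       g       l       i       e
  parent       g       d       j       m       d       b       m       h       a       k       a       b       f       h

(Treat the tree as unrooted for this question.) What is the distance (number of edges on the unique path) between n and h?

5

n – b – k – a – g – h: 5 edges.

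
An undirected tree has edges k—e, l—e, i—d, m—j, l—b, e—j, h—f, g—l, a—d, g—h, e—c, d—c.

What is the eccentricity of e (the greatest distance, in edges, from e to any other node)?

4

Distances from e peak at 4, attained at f.
e – l – g – h – f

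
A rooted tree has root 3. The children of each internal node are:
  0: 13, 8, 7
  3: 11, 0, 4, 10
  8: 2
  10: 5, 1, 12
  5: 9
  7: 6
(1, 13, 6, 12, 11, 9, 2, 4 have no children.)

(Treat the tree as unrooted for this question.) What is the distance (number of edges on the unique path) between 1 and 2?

5

Walking from 1: 1 - 10 - 3 - 0 - 8 - 2. Length 5.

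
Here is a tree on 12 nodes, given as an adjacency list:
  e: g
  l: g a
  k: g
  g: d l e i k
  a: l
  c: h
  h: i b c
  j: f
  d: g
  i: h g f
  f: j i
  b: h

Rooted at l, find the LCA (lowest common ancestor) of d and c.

g

Path d→root: d g l; path c→root: c h i g l.
First common node: g.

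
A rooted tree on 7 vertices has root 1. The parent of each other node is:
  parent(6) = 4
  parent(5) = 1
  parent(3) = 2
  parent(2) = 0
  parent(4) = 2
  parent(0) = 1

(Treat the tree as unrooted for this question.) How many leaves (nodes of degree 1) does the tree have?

3

Degree-1 nodes: 3, 5, 6 — 3 of them.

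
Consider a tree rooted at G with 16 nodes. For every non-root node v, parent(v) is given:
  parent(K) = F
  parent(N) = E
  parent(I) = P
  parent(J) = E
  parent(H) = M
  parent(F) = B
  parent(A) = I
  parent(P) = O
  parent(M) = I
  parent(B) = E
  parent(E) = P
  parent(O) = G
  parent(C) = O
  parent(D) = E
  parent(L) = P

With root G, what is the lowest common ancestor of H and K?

Path H→root: H M I P O G; path K→root: K F B E P O G.
First common node: P.

P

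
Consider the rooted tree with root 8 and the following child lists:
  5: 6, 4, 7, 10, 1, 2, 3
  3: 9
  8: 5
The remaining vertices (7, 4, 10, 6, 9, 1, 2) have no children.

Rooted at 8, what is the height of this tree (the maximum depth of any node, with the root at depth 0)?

The longest root-to-leaf path is 8–5–3–9 (3 edges).

3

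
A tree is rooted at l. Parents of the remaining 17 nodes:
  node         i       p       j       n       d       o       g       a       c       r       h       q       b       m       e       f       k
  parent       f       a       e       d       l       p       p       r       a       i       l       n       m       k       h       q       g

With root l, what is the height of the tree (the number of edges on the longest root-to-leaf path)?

12

The longest root-to-leaf path is l – d – n – q – f – i – r – a – p – g – k – m – b (12 edges).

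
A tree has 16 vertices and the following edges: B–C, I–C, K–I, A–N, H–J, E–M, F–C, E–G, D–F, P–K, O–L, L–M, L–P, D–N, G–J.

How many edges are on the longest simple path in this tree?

13

A longest path is H–J–G–E–M–L–P–K–I–C–F–D–N–A, with 13 edges.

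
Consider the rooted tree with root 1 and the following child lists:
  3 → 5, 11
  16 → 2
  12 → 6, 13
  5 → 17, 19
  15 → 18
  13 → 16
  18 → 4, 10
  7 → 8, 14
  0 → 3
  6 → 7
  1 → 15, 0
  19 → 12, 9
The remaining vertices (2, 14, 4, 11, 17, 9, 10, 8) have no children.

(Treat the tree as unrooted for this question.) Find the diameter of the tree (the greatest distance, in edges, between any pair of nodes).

Starting from 2, a farthest node is 4 at distance 11.
One longest path: 2 - 16 - 13 - 12 - 19 - 5 - 3 - 0 - 1 - 15 - 18 - 4.
So the diameter is 11.

11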